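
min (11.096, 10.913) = 10.913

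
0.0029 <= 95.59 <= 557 True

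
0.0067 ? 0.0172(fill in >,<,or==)<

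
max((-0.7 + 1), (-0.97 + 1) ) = 0.3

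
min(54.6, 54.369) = 54.369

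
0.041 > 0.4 False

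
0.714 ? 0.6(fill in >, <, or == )>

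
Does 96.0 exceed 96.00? No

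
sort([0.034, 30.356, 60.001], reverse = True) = [60.001, 30.356, 0.034]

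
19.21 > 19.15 True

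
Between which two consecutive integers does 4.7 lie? 4 and 5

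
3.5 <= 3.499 False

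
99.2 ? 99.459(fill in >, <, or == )<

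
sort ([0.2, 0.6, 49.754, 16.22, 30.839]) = [0.2, 0.6, 16.22, 30.839, 49.754]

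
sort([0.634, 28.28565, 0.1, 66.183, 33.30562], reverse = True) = [66.183, 33.30562, 28.28565, 0.634, 0.1]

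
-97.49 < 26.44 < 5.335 False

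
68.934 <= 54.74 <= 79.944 False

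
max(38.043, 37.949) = 38.043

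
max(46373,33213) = 46373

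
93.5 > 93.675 False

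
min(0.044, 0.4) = 0.044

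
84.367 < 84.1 False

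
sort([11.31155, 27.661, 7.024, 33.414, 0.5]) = [0.5, 7.024, 11.31155, 27.661, 33.414]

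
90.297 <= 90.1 False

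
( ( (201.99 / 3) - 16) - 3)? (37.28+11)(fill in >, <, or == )>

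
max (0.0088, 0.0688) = 0.0688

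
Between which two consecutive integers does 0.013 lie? 0 and 1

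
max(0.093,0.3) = 0.3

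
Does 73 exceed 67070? No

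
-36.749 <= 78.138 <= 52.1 False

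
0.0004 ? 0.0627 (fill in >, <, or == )<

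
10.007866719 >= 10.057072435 False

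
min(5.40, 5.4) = 5.40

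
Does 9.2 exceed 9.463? No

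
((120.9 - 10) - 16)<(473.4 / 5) False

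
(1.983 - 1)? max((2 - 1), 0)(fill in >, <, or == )<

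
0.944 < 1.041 True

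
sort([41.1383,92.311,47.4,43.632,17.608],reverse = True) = [92.311,47.4,43.632,41.1383,17.608]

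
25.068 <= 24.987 False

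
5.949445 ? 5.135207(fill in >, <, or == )>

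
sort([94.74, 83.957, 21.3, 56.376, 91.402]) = [21.3, 56.376, 83.957, 91.402, 94.74]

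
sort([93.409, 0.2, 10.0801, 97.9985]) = [0.2, 10.0801, 93.409, 97.9985]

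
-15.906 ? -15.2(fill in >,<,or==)<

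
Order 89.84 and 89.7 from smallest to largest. 89.7, 89.84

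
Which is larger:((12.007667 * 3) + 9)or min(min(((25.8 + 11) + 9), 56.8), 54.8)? min(min(((25.8 + 11) + 9), 56.8), 54.8)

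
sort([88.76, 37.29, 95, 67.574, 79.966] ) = [37.29, 67.574, 79.966, 88.76, 95]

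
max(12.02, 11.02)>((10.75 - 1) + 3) False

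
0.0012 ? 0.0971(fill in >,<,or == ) <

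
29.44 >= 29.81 False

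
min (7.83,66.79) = 7.83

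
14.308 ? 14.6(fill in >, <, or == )<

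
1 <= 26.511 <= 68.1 True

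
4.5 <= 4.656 True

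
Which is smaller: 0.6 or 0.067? 0.067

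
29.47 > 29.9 False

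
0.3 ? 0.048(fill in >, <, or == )>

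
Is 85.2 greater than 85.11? Yes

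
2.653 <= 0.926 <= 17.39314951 False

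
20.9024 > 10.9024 True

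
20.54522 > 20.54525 False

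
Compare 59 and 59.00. They are equal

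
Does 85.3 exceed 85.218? Yes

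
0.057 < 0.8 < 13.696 True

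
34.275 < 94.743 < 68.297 False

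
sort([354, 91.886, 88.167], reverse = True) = [354, 91.886, 88.167]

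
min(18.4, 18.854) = 18.4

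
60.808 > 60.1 True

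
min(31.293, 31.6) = 31.293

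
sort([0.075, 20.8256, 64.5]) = [0.075, 20.8256, 64.5]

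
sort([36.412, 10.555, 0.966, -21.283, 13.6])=[-21.283, 0.966, 10.555, 13.6, 36.412]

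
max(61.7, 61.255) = 61.7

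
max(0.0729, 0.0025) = 0.0729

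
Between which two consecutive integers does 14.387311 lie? 14 and 15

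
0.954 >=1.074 False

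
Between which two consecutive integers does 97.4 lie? 97 and 98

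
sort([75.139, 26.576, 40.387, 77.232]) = [26.576, 40.387, 75.139, 77.232]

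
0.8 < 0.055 False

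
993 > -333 True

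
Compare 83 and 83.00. They are equal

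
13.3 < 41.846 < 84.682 True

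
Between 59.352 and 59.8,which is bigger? 59.8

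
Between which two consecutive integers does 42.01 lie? 42 and 43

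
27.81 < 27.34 False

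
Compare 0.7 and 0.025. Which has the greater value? 0.7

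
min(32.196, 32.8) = 32.196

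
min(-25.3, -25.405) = -25.405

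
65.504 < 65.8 True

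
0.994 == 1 False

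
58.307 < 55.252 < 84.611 False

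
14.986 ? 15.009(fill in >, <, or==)<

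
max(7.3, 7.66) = 7.66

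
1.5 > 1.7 False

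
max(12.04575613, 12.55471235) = 12.55471235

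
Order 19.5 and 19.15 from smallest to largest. 19.15,19.5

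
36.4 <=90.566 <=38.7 False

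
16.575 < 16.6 True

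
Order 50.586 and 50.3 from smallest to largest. 50.3, 50.586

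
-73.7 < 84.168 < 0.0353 False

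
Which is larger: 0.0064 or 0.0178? 0.0178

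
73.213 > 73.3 False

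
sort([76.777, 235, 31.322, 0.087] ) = [0.087, 31.322, 76.777, 235]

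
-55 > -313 True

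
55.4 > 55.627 False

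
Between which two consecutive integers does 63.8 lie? 63 and 64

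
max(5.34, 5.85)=5.85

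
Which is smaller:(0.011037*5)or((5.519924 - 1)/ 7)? (0.011037*5)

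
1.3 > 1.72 False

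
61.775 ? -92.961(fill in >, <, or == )>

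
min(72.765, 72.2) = 72.2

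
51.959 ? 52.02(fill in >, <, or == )<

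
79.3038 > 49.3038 True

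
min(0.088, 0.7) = 0.088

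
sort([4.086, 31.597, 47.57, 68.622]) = [4.086, 31.597, 47.57, 68.622]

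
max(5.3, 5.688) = 5.688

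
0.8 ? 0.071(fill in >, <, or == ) >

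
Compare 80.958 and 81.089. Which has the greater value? 81.089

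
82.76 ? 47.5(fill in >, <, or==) >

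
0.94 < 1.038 True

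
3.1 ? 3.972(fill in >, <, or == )<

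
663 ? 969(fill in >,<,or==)<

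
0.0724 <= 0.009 False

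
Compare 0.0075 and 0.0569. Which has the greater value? 0.0569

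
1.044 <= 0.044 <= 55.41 False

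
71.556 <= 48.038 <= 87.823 False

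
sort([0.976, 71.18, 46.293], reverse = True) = [71.18, 46.293, 0.976]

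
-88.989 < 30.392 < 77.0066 True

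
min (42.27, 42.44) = 42.27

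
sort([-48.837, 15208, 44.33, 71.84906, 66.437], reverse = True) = [15208, 71.84906, 66.437, 44.33, -48.837]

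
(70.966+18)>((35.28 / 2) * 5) True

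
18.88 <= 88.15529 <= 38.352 False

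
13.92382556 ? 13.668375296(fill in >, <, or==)>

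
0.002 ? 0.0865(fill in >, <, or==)<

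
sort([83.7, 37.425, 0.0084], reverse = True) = [83.7, 37.425, 0.0084]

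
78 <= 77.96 False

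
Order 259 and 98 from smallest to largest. 98, 259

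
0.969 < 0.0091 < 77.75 False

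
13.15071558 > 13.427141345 False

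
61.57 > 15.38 True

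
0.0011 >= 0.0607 False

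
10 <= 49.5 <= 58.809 True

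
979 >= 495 True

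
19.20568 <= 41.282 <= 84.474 True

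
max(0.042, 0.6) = 0.6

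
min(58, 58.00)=58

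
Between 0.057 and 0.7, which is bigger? 0.7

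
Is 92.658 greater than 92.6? Yes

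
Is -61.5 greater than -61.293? No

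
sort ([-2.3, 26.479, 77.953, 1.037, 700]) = [-2.3, 1.037, 26.479, 77.953, 700]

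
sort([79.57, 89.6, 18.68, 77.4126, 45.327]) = [18.68, 45.327, 77.4126, 79.57, 89.6]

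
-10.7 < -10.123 True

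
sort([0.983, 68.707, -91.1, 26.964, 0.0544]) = [-91.1, 0.0544, 0.983, 26.964, 68.707]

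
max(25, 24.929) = 25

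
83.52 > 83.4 True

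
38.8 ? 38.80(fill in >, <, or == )==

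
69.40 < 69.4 False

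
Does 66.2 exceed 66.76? No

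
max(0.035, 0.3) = 0.3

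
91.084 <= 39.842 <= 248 False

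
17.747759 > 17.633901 True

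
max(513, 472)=513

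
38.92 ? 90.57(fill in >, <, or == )<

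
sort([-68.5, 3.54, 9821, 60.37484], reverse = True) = [9821, 60.37484, 3.54, -68.5]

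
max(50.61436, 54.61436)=54.61436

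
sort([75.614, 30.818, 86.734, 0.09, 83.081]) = [0.09, 30.818, 75.614, 83.081, 86.734]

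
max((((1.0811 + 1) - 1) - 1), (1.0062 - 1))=0.0811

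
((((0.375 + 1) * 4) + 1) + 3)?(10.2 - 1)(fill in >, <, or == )>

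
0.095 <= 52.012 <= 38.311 False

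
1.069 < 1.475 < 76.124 True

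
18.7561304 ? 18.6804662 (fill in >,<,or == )>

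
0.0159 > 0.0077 True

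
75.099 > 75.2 False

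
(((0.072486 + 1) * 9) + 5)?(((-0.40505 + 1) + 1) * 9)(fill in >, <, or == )>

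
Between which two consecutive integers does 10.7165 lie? 10 and 11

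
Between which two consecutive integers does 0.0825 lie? 0 and 1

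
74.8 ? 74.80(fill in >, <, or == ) ==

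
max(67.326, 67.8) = 67.8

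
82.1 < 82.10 False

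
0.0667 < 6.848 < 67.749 True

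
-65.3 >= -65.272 False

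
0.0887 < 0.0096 False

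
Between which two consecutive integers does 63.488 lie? 63 and 64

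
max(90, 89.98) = 90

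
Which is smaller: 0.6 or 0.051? 0.051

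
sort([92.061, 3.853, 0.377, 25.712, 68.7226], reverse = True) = [92.061, 68.7226, 25.712, 3.853, 0.377]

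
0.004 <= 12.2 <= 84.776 True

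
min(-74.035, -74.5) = -74.5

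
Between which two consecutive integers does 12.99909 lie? 12 and 13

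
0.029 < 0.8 True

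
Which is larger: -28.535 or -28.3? -28.3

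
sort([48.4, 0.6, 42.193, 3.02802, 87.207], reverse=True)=[87.207, 48.4, 42.193, 3.02802, 0.6]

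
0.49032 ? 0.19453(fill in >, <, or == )>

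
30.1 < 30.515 True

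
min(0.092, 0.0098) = 0.0098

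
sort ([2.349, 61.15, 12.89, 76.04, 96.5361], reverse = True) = [96.5361, 76.04, 61.15, 12.89, 2.349]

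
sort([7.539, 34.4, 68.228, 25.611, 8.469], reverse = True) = [68.228, 34.4, 25.611, 8.469, 7.539]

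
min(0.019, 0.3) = 0.019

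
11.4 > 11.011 True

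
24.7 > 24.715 False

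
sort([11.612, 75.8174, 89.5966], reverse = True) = [89.5966, 75.8174, 11.612]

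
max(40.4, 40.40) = 40.40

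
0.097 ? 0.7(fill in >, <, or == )<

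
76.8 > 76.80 False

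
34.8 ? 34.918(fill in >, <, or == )<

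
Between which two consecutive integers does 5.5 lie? 5 and 6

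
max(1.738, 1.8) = 1.8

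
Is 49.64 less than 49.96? Yes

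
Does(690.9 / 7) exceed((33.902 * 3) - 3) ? No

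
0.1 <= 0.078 False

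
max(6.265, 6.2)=6.265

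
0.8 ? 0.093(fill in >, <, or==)>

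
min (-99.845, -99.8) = -99.845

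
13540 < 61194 True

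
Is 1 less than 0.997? No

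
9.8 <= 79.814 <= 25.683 False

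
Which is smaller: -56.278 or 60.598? -56.278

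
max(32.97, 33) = 33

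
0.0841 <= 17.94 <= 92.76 True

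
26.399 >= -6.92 True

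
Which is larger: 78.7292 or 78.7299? 78.7299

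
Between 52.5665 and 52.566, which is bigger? 52.5665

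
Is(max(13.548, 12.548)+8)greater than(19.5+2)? Yes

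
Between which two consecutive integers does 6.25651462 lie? 6 and 7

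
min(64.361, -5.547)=-5.547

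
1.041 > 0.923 True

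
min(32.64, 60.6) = 32.64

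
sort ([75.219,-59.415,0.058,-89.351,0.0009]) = [-89.351,-59.415,0.0009,0.058,75.219]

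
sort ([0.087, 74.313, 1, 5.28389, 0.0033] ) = [0.0033, 0.087, 1, 5.28389, 74.313]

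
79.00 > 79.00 False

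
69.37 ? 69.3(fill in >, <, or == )>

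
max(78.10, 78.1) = 78.1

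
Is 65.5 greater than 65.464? Yes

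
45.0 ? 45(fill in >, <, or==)==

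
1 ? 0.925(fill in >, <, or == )>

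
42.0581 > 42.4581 False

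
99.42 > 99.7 False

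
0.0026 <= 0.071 True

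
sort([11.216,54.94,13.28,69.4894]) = [11.216,13.28,54.94,69.4894]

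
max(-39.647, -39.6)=-39.6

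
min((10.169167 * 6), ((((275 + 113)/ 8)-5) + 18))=61.015002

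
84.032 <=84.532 True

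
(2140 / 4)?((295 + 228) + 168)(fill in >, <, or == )<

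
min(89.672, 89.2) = 89.2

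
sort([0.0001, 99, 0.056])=[0.0001, 0.056, 99]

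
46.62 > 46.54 True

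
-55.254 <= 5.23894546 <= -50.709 False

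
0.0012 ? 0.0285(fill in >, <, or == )<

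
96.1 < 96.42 True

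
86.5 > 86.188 True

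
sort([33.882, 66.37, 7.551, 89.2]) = [7.551, 33.882, 66.37, 89.2]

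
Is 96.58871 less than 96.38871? No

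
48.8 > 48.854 False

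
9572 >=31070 False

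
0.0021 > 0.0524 False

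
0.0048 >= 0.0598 False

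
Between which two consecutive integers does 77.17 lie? 77 and 78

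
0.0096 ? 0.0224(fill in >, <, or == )<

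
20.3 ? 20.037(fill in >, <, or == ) >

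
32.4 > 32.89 False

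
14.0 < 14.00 False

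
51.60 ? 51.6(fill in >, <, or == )==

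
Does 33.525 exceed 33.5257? No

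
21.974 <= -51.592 False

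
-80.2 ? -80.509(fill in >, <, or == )>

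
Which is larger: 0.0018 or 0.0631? 0.0631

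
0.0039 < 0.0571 True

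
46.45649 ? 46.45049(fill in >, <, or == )>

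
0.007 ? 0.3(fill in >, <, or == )<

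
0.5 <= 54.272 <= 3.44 False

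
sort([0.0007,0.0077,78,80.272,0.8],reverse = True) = [80.272,78,0.8,0.0077,0.0007]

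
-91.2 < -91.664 False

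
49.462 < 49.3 False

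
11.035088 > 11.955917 False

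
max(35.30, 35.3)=35.3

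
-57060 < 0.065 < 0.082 True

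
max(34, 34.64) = 34.64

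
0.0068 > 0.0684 False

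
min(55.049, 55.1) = 55.049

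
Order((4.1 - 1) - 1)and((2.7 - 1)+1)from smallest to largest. ((4.1 - 1) - 1), ((2.7 - 1)+1)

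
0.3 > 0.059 True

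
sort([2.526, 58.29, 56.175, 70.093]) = [2.526, 56.175, 58.29, 70.093]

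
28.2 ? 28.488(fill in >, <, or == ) <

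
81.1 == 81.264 False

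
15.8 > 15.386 True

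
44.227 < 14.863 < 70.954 False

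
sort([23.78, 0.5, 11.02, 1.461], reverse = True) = [23.78, 11.02, 1.461, 0.5]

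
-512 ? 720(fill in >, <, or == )<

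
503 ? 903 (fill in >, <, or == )<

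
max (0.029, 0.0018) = 0.029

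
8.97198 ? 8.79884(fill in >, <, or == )>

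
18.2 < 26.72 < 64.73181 True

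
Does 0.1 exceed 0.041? Yes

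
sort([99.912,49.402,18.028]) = [18.028,49.402,99.912]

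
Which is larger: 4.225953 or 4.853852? 4.853852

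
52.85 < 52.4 False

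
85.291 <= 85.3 True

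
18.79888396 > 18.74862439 True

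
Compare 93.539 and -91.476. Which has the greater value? 93.539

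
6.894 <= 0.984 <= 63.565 False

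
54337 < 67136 True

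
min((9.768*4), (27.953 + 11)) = 38.953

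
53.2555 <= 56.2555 True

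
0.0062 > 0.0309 False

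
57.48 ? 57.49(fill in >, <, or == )<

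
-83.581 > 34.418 False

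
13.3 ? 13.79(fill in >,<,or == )<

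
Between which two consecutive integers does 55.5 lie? 55 and 56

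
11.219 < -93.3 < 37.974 False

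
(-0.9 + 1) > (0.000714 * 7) True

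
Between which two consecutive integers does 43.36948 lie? 43 and 44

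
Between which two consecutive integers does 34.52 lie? 34 and 35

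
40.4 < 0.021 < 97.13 False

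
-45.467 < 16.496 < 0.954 False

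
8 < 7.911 False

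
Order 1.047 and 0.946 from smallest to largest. 0.946, 1.047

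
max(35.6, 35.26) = 35.6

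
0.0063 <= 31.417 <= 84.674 True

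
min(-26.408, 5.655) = -26.408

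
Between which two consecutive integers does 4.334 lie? 4 and 5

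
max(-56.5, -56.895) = -56.5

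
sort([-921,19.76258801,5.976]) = [-921,5.976,19.76258801]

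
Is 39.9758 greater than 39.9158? Yes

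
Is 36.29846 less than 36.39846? Yes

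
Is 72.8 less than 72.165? No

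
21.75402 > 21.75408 False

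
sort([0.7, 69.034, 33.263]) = [0.7, 33.263, 69.034]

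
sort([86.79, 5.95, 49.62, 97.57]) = [5.95, 49.62, 86.79, 97.57]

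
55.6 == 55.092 False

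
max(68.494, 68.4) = 68.494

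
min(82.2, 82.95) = 82.2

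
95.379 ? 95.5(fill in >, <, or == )<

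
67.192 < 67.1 False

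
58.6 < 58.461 False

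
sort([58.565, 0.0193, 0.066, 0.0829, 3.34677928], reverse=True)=[58.565, 3.34677928, 0.0829, 0.066, 0.0193]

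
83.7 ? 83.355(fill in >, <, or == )>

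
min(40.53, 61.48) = 40.53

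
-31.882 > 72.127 False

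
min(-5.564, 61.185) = -5.564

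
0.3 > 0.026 True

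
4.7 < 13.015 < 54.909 True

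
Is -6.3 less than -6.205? Yes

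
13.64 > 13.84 False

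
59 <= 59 True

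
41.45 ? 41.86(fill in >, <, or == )<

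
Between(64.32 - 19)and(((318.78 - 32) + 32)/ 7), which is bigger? (((318.78 - 32) + 32)/ 7)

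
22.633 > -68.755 True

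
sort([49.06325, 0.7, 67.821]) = [0.7, 49.06325, 67.821]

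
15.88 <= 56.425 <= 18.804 False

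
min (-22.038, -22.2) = -22.2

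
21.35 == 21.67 False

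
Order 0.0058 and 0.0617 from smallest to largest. 0.0058, 0.0617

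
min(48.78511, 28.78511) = 28.78511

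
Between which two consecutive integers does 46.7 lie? 46 and 47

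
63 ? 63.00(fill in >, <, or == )==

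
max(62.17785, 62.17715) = 62.17785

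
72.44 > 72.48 False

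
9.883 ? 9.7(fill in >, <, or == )>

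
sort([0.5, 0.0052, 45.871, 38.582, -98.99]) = [-98.99, 0.0052, 0.5, 38.582, 45.871]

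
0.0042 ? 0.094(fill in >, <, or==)<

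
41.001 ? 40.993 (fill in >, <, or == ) >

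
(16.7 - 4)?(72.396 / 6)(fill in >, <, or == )>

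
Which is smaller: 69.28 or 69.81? 69.28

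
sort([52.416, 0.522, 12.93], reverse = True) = [52.416, 12.93, 0.522]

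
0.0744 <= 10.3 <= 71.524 True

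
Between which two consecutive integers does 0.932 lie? 0 and 1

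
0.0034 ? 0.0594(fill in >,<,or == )<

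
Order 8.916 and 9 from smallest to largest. 8.916, 9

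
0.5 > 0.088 True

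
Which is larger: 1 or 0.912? 1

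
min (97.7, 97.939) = 97.7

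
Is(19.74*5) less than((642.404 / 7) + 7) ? Yes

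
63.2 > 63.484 False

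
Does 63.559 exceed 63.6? No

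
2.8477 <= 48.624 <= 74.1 True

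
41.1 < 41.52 True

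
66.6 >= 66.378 True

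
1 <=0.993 False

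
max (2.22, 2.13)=2.22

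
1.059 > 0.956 True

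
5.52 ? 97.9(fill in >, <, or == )<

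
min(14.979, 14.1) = 14.1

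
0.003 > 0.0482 False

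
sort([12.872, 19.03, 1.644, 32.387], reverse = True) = [32.387, 19.03, 12.872, 1.644]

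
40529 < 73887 True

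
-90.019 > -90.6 True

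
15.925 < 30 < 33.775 True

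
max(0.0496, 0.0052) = 0.0496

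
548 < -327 False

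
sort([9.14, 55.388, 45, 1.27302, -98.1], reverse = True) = [55.388, 45, 9.14, 1.27302, -98.1]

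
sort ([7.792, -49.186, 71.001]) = [-49.186, 7.792, 71.001]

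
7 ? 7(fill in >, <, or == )==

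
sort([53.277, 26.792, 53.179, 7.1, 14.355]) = [7.1, 14.355, 26.792, 53.179, 53.277]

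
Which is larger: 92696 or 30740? 92696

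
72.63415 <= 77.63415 True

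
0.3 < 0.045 False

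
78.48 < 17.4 False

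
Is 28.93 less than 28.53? No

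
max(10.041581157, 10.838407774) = 10.838407774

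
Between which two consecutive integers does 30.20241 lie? 30 and 31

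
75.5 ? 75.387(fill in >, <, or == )>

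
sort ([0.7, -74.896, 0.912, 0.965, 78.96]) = [-74.896, 0.7, 0.912, 0.965, 78.96]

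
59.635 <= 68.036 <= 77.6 True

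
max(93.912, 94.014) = 94.014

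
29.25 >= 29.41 False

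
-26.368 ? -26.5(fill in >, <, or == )>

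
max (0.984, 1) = 1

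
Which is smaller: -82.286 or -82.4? -82.4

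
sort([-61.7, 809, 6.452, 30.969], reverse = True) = [809, 30.969, 6.452, -61.7]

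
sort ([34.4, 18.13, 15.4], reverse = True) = [34.4, 18.13, 15.4]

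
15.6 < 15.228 False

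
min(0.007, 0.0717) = 0.007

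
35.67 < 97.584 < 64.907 False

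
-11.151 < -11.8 False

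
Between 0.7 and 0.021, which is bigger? 0.7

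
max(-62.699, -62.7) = -62.699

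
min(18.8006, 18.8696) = 18.8006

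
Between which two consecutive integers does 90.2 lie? 90 and 91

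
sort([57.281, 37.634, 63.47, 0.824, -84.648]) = [-84.648, 0.824, 37.634, 57.281, 63.47]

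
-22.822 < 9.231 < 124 True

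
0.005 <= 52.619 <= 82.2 True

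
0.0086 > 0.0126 False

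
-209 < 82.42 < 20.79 False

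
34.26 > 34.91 False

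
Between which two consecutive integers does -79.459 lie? -80 and -79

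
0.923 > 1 False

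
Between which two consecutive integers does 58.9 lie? 58 and 59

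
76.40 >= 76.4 True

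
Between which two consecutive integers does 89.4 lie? 89 and 90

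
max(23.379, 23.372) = 23.379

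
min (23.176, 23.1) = 23.1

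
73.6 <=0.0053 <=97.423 False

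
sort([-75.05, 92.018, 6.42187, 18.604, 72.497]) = [-75.05, 6.42187, 18.604, 72.497, 92.018]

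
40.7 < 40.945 True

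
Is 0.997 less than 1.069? Yes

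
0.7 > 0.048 True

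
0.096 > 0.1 False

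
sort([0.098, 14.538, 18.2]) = [0.098, 14.538, 18.2]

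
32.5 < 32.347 False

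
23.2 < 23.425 True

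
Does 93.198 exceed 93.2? No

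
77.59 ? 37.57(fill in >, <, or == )>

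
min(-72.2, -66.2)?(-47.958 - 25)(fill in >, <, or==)>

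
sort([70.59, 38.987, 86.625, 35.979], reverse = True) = [86.625, 70.59, 38.987, 35.979]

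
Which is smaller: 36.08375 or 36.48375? 36.08375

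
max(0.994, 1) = 1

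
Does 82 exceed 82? No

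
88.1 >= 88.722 False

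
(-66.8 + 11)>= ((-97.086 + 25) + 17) False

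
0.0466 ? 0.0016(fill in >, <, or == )>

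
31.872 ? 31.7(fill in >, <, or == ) >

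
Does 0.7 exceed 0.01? Yes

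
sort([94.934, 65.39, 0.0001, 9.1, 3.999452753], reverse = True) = [94.934, 65.39, 9.1, 3.999452753, 0.0001]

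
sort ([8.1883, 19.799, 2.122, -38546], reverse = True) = [19.799, 8.1883, 2.122, -38546]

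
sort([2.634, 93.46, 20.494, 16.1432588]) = [2.634, 16.1432588, 20.494, 93.46]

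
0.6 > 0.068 True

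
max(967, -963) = 967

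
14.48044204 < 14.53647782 True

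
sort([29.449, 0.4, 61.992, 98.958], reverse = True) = [98.958, 61.992, 29.449, 0.4]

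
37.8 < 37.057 False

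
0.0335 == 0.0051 False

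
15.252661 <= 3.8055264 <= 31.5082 False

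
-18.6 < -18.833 False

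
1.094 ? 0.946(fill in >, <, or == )>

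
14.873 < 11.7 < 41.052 False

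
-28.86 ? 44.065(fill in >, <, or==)<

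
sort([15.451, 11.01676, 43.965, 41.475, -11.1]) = [-11.1, 11.01676, 15.451, 41.475, 43.965]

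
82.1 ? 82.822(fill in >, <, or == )<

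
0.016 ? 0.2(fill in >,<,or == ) <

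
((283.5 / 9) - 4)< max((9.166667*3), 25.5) True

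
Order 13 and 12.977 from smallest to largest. 12.977, 13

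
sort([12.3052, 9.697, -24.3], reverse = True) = [12.3052, 9.697, -24.3]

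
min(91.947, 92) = 91.947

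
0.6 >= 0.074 True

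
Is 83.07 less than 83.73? Yes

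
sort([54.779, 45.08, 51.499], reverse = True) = [54.779, 51.499, 45.08]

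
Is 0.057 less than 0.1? Yes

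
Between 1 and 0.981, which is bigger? 1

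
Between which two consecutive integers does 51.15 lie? 51 and 52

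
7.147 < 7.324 True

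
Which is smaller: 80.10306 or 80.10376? 80.10306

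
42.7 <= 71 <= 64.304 False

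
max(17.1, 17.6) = 17.6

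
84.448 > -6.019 True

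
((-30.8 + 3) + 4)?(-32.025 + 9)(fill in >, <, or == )<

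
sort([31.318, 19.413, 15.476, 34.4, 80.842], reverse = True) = [80.842, 34.4, 31.318, 19.413, 15.476]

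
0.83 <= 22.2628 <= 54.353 True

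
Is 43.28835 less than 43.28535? No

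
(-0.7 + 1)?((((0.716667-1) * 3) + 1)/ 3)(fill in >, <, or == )>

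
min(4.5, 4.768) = 4.5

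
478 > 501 False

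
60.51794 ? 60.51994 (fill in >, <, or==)<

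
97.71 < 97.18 False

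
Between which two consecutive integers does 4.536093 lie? 4 and 5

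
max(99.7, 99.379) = 99.7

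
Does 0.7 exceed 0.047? Yes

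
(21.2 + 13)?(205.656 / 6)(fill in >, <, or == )<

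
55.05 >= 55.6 False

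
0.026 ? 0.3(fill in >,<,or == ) <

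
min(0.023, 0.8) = 0.023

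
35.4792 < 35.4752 False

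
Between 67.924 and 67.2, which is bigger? 67.924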